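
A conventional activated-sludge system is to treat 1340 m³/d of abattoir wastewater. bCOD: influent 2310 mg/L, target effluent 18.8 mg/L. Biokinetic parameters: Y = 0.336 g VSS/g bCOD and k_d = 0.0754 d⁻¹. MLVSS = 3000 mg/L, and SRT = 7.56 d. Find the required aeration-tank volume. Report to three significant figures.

V ≈ 1660 m³

Steady-state biomass mass balance: V·X·(1 + k_d·θ_c) = Y·Q·(S₀ − S)·θ_c, so V = 0.336 × 1340 × (2310 − 18.8) × 7.56 / [3000 × (1 + 0.0754 × 7.56)] = 7.8×10^6 / 4710 = 1656 m³.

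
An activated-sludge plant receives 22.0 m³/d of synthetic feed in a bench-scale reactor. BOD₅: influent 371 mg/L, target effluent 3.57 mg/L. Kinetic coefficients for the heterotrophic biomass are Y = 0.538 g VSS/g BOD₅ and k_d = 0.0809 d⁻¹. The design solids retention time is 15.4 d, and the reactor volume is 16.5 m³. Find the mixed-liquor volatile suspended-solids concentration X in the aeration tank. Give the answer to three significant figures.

X ≈ 1810 mg/L

Solving the biomass balance for X: X = Y Q (S₀−S) θ_c / [V (1+k_d θ_c)] = 0.538 × 22.0 × (371 − 3.57) × 15.4 / [16.5 × (1 + 0.0809 × 15.4)] = 1807 mg/L.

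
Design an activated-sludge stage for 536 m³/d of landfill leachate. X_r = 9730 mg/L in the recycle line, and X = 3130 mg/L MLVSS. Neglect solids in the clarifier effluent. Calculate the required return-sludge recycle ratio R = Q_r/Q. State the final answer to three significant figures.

Solids balance on the clarifier gives (1+R)X = R·X_r, so R = X/(X_r − X) = 3130 / (9730 − 3130) = 0.4742.

R ≈ 0.474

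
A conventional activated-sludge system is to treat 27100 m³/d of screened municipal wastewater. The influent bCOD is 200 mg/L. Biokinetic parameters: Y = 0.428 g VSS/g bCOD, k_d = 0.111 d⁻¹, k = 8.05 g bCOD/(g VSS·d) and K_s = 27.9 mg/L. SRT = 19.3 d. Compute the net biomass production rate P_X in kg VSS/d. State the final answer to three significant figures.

For a completely mixed reactor with recycle the Lawrence–McCarty relation gives S = K_s·(1 + k_d·θ_c) / [θ_c·(Y·k − k_d) − 1] = 27.9 × (1 + 0.111 × 19.3) / [19.3 × (0.428 × 8.05 − 0.111) − 1] = 87.67 / 63.35 = 1.384 mg/L.
Y_obs = Y / (1 + k_d θ_c) = 0.428 / (1 + 0.111 × 19.3) = 0.428 / 3.142 = 0.1362.
ΔS = 200 − 1.38 = 198.6 mg/L, so the substrate removal rate is 27100 × 198.6/1000 = 5383 kg bCOD/d.
P_X = Y_obs · Q(S₀ − S) = 0.1362 × 5383 = 733.1 kg VSS/d.

P_X ≈ 733 kg VSS/d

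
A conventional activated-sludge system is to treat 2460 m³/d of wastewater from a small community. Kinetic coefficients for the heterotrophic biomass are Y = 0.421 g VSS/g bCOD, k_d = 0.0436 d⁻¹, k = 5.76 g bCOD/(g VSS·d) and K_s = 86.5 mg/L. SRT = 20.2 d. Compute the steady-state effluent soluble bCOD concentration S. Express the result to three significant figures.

Effluent substrate depends only on kinetics and SRT: S = K_s(1 + k_d θ_c) / [θ_c(Yk − k_d) − 1] = 86.5 × (1 + 0.0436 × 20.2) / [20.2 × (0.421 × 5.76 − 0.0436) − 1] = 162.7 / 47.10 = 3.454 mg/L.

S ≈ 3.45 mg/L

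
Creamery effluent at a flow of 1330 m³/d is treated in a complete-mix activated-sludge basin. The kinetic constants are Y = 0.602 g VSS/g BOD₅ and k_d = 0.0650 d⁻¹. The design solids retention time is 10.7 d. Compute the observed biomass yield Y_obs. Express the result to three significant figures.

Y_obs ≈ 0.355 g VSS/g BOD₅

Correct the yield for decay: Y_obs = Y/(1 + k_d θ_c) = 0.602 / (1 + 0.0650 × 10.7) = 0.602 / 1.696 = 0.3551.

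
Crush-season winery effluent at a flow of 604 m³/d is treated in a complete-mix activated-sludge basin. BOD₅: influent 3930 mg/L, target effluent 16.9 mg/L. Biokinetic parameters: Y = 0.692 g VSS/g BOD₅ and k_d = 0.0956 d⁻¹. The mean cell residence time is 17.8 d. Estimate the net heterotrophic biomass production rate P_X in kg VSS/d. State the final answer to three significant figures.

P_X ≈ 605 kg VSS/d

The observed yield is Y_obs = Y/(1 + k_d·θ_c) = 0.692 / (1 + 0.0956 × 17.8) = 0.692 / 2.702 = 0.2561 g VSS per g BOD₅ removed.
Mass of BOD₅ removed per day: Q(S₀ − S) = 604 × 3913 g/m³ = 2364 kg/d.
Biomass produced: P_X = Y_obs·Q·ΔS = 0.2561 × 2364 ≈ 605.4 kg VSS/d.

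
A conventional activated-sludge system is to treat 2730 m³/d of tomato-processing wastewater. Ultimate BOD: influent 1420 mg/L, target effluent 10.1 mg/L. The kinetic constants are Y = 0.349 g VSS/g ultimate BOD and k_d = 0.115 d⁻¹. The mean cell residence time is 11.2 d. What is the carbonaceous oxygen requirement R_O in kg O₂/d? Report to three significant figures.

R_O ≈ 3020 kg O₂/d

The observed yield is Y_obs = Y/(1 + k_d·θ_c) = 0.349 / (1 + 0.115 × 11.2) = 0.349 / 2.288 = 0.1525 g VSS per g ultimate BOD removed.
Q·(S₀ − S) = 2730 × (1420 − 10.1) × 10⁻³ = 3849 kg/d removed.
P_X = Y_obs·Q·(S₀ − S) = 0.1525 × 3849 = 587.1 kg VSS/d.
R_O = Q·ΔS − 1.42 P_X = 3849 − 833.7 = 3015 kg O₂/d.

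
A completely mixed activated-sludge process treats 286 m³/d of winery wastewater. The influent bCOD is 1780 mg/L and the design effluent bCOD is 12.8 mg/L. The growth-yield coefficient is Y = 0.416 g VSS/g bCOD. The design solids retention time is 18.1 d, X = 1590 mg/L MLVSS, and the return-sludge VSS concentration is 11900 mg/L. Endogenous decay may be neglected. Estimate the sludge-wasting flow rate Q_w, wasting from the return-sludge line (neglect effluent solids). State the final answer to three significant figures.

Q_w ≈ 17.7 m³/d

Biomass mass balance (decay neglected): V·X = Y·Q·(S₀ − S)·θ_c, so V = 0.416 × 286 × (1780 − 12.8) × 18.1 / 1590 = 2393 m³.
θ_c = V·X/(Q_w·X_r) when wasting from the recycle, so Q_w = V·X/(θ_c·X_r) = 2393 × 1590 / (18.1 × 11900) = 17.67 m³/d.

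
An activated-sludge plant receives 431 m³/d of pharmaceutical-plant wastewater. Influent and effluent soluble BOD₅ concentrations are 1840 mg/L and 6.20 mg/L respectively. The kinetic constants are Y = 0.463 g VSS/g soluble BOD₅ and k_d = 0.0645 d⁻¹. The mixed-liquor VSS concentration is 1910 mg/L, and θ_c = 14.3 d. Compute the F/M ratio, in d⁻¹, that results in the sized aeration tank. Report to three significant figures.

Rearranging the biomass balance for a CMAS with decay, V = Y·Q·ΔS·θ_c / [X·(1+k_d θ_c)] = 0.463 × 431 × (1840 − 6.20) × 14.3 / [1910 × (1 + 0.0645 × 14.3)] = 5.23×10^6 / 3672 = 1425 m³.
F/M = applied load / biomass = Q·S₀/(V·X) = 431 × 1840 / (1425 × 1910) = 0.2913 d⁻¹.

F/M ≈ 0.291 d⁻¹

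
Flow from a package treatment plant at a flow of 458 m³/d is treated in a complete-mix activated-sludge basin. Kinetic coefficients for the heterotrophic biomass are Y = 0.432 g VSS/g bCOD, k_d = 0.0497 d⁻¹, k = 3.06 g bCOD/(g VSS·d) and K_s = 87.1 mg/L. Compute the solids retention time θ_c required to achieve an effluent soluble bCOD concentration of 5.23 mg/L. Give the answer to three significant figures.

Specific growth rate at S = 5.23 mg/L: μ = YkS/(K_s+S) = 0.432·3.06·5.23/(87.1+5.23) = 0.07488 d⁻¹.
θ_c = 1/(μ − k_d) = 1/(0.07488 − 0.0497) = 1/0.02518 = 39.71 d.

θ_c ≈ 39.7 d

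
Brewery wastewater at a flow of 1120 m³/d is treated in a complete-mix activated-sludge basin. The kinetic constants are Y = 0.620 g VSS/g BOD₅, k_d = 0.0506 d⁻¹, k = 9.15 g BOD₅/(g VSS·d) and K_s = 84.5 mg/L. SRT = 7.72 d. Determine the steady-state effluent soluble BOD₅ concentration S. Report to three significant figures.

Effluent substrate depends only on kinetics and SRT: S = K_s(1 + k_d θ_c) / [θ_c(Yk − k_d) − 1] = 84.5 × (1 + 0.0506 × 7.72) / [7.72 × (0.620 × 9.15 − 0.0506) − 1] = 117.5 / 42.40 = 2.771 mg/L.

S ≈ 2.77 mg/L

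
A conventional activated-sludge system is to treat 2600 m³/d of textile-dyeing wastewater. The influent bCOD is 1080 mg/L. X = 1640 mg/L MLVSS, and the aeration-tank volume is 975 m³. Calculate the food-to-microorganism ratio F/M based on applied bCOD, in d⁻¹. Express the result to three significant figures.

F/M ≈ 1.76 d⁻¹

F/M = Q·S₀ / (V·X) = 2600 × 1080 / (975.0 × 1640) = 1.756 g bCOD·(g VSS·d)⁻¹.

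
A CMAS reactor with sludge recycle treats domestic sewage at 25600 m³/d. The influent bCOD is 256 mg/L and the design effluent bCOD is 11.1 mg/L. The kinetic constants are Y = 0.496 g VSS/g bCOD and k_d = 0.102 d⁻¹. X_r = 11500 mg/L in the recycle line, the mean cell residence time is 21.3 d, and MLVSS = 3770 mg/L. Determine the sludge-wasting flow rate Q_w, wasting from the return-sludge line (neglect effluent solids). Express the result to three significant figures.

Rearranging the biomass balance for a CMAS with decay, V = Y·Q·ΔS·θ_c / [X·(1+k_d θ_c)] = 0.496 × 25600 × (256 − 11.1) × 21.3 / [3770 × (1 + 0.102 × 21.3)] = 6.62×10^7 / 11961 = 5538 m³.
Q_w = (V·X)/(θ_c X_r) = 5538 × 3770 / (21.3 × 11500) = 85.23 m³/d.

Q_w ≈ 85.2 m³/d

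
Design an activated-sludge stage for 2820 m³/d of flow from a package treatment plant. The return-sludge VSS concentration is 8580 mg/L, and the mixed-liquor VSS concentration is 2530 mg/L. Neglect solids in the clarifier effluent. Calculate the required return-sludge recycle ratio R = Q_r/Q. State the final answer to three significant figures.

Mass balance around the secondary clarifier (neglecting effluent solids): R = X / (X_r − X) = 2530 / (8580 − 2530) = 0.4182.

R ≈ 0.418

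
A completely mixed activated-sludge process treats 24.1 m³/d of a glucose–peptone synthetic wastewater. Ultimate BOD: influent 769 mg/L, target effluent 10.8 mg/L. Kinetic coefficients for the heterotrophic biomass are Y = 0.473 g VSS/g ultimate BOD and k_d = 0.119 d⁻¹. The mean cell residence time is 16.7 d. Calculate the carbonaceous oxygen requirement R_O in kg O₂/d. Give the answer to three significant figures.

The observed yield is Y_obs = Y/(1 + k_d·θ_c) = 0.473 / (1 + 0.119 × 16.7) = 0.473 / 2.987 = 0.1583 g VSS per g ultimate BOD removed.
ΔS = 769 − 10.8 = 758.2 mg/L, so the substrate removal rate is 24.1 × 758.2/1000 = 18.27 kg ultimate BOD/d.
Biomass synthesised: P_X = Y_obs × 18.27 = 2.893 kg VSS/d.
R_O = Q·ΔS − 1.42 P_X = 18.27 − 4.108 = 14.16 kg O₂/d.

R_O ≈ 14.2 kg O₂/d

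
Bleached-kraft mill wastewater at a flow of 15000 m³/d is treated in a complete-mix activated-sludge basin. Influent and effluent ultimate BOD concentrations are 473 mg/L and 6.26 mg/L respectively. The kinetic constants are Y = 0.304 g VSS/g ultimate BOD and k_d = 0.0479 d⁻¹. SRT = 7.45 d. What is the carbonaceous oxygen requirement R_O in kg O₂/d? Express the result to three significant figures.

Y_obs = Y / (1 + k_d θ_c) = 0.304 / (1 + 0.0479 × 7.45) = 0.304 / 1.357 = 0.2240.
Substrate removed = Q·(S₀ − S) = 15000 m³/d × (473 − 6.26) g/m³ = 7×10^6 g/d = 7001 kg/d.
Biomass synthesised: P_X = Y_obs × 7001 = 1569 kg VSS/d.
R_O = Q·ΔS − 1.42 P_X = 7001 − 2227 = 4774 kg O₂/d.

R_O ≈ 4770 kg O₂/d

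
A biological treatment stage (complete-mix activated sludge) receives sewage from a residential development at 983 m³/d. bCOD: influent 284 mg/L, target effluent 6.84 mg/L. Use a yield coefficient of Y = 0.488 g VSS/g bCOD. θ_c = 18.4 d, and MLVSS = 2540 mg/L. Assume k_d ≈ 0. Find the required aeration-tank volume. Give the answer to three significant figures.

With k_d = 0 the design equation reduces to V = Y Q (S₀−S) θ_c / X = 0.488 × 983 × (284 − 6.84) × 18.4 / 2540 = 963.1 m³.

V ≈ 963 m³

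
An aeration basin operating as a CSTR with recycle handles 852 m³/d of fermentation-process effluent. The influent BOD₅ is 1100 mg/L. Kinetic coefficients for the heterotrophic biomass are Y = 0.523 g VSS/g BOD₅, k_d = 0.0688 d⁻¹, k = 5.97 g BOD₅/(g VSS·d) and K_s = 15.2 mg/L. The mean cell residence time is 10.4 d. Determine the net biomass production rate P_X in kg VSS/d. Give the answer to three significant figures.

P_X ≈ 285 kg VSS/d

For a completely mixed reactor with recycle the Lawrence–McCarty relation gives S = K_s·(1 + k_d·θ_c) / [θ_c·(Y·k − k_d) − 1] = 15.2 × (1 + 0.0688 × 10.4) / [10.4 × (0.523 × 5.97 − 0.0688) − 1] = 26.08 / 30.76 = 0.8478 mg/L.
The observed yield is Y_obs = Y/(1 + k_d·θ_c) = 0.523 / (1 + 0.0688 × 10.4) = 0.523 / 1.716 = 0.3049 g VSS per g BOD₅ removed.
Substrate removed = Q·(S₀ − S) = 852 m³/d × (1100 − 0.848) g/m³ = 9.36×10^5 g/d = 936.5 kg/d.
Net biomass production P_X = Y_obs × Q·(S₀ − S) = 0.3049 × 936.5 = 285.5 kg VSS/d.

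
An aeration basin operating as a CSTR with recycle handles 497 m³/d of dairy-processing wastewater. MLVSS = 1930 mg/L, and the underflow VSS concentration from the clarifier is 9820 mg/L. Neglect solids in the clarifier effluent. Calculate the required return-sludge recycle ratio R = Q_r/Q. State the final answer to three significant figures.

R ≈ 0.245

Solids balance on the clarifier gives (1+R)X = R·X_r, so R = X/(X_r − X) = 1930 / (9820 − 1930) = 0.2446.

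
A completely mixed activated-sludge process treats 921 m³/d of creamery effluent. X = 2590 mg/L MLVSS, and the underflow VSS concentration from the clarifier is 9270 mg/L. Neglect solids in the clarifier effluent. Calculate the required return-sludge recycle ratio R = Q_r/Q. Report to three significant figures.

R ≈ 0.388

R = Q_r/Q = X/(X_r − X) = 2590 / (9270 − 2590) = 0.3877.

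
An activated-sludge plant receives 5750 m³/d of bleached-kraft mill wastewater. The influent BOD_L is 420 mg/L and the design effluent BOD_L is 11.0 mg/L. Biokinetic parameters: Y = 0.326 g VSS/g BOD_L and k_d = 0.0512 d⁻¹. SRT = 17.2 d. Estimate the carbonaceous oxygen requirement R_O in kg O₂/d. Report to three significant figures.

R_O ≈ 1770 kg O₂/d

The observed yield is Y_obs = Y/(1 + k_d·θ_c) = 0.326 / (1 + 0.0512 × 17.2) = 0.326 / 1.881 = 0.1733 g VSS per g BOD_L removed.
ΔS = 420 − 11.0 = 409.0 mg/L, so the substrate removal rate is 5750 × 409.0/1000 = 2352 kg BOD_L/d.
Net sludge production P_X = 0.1733 × 2352 = 407.7 kg VSS/d.
R_O = Q·(S₀ − S) − 1.42·P_X = 2352 − 1.42 × 407.7 = 1773 kg O₂/d.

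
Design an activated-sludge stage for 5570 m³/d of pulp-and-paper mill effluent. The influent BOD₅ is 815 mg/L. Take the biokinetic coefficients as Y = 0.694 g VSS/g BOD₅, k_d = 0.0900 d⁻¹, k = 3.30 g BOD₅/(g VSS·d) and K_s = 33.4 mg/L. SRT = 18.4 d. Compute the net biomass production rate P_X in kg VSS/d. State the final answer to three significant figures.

For a completely mixed reactor with recycle the Lawrence–McCarty relation gives S = K_s·(1 + k_d·θ_c) / [θ_c·(Y·k − k_d) − 1] = 33.4 × (1 + 0.0900 × 18.4) / [18.4 × (0.694 × 3.30 − 0.0900) − 1] = 88.71 / 39.48 = 2.247 mg/L.
Correct the yield for decay: Y_obs = Y/(1 + k_d θ_c) = 0.694 / (1 + 0.0900 × 18.4) = 0.694 / 2.656 = 0.2613.
Q·(S₀ − S) = 5570 × (815 − 2.25) × 10⁻³ = 4527 kg/d removed.
Biomass produced: P_X = Y_obs·Q·ΔS = 0.2613 × 4527 ≈ 1183 kg VSS/d.

P_X ≈ 1180 kg VSS/d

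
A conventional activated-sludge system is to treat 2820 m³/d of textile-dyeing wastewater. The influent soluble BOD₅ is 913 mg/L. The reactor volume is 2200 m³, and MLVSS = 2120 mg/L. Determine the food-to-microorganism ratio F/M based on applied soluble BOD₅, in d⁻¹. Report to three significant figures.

F/M = applied load / biomass = Q·S₀/(V·X) = 2820 × 913 / (2200 × 2120) = 0.5520 d⁻¹.

F/M ≈ 0.552 d⁻¹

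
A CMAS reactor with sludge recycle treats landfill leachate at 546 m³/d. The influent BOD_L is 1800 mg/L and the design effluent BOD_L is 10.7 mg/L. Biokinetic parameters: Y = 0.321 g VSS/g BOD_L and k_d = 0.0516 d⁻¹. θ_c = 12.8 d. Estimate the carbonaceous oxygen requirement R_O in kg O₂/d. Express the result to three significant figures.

Y_obs = Y / (1 + k_d θ_c) = 0.321 / (1 + 0.0516 × 12.8) = 0.321 / 1.660 = 0.1933.
Substrate removed = Q·(S₀ − S) = 546 m³/d × (1800 − 10.7) g/m³ = 9.77×10^5 g/d = 977.0 kg/d.
Biomass synthesised: P_X = Y_obs × 977.0 = 188.9 kg VSS/d.
R_O = Q·ΔS − 1.42 P_X = 977.0 − 268.2 = 708.8 kg O₂/d.

R_O ≈ 709 kg O₂/d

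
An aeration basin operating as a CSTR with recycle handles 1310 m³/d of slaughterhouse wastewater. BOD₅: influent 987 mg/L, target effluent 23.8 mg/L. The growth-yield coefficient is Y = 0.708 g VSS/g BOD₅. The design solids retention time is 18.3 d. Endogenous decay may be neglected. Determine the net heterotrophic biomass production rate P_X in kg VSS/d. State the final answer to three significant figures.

P_X ≈ 893 kg VSS/d

No decay correction is needed, so Y_obs = Y = 0.708.
Q·(S₀ − S) = 1310 × (987 − 23.8) × 10⁻³ = 1262 kg/d removed.
Net biomass production P_X = Y_obs × Q·(S₀ − S) = 0.7080 × 1262 = 893.3 kg VSS/d.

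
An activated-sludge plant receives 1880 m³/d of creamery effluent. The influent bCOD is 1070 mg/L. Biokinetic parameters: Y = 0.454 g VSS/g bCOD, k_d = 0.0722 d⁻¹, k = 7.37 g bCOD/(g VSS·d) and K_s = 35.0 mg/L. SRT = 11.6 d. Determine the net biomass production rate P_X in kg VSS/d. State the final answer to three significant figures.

P_X ≈ 496 kg VSS/d

Effluent substrate depends only on kinetics and SRT: S = K_s(1 + k_d θ_c) / [θ_c(Yk − k_d) − 1] = 35.0 × (1 + 0.0722 × 11.6) / [11.6 × (0.454 × 7.37 − 0.0722) − 1] = 64.31 / 36.98 = 1.739 mg/L.
The observed yield is Y_obs = Y/(1 + k_d·θ_c) = 0.454 / (1 + 0.0722 × 11.6) = 0.454 / 1.838 = 0.2471 g VSS per g bCOD removed.
Mass of bCOD removed per day: Q(S₀ − S) = 1880 × 1068 g/m³ = 2008 kg/d.
Biomass produced: P_X = Y_obs·Q·ΔS = 0.2471 × 2008 ≈ 496.2 kg VSS/d.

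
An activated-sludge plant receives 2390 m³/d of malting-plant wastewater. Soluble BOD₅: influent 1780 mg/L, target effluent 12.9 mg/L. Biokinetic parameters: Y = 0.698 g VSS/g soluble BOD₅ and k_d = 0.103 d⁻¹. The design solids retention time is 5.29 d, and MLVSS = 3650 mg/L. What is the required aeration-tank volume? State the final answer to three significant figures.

From the SRT design equation V = Y Q (S₀−S) θ_c / [X (1 + k_d θ_c)] = 0.698 × 2390 × (1780 − 12.9) × 5.29 / [3650 × (1 + 0.103 × 5.29)] = 1.56×10^7 / 5639 = 2766 m³.

V ≈ 2770 m³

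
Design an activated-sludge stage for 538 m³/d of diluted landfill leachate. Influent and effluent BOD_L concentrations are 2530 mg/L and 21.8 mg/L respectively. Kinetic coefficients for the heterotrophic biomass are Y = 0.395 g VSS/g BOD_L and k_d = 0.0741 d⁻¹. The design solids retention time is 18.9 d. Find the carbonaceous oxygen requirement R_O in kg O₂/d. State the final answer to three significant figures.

R_O ≈ 1030 kg O₂/d

Observed yield with endogenous decay: Y_obs = Y / (1 + k_d·θ_c) = 0.395 / (1 + 0.0741 × 18.9) = 0.395 / 2.400 = 0.1645 g VSS/g BOD_L.
ΔS = 2530 − 21.8 = 2508 mg/L, so the substrate removal rate is 538 × 2508/1000 = 1349 kg BOD_L/d.
P_X = Y_obs·Q·(S₀ − S) = 0.1645 × 1349 = 222.0 kg VSS/d.
R_O = Q·ΔS − 1.42 P_X = 1349 − 315.3 = 1034 kg O₂/d.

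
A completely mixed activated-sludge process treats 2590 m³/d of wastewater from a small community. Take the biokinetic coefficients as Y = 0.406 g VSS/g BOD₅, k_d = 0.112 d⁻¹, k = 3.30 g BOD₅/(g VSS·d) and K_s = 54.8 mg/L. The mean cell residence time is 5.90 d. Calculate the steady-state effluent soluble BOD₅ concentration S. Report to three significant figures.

S ≈ 14.6 mg/L

For a completely mixed reactor with recycle the Lawrence–McCarty relation gives S = K_s·(1 + k_d·θ_c) / [θ_c·(Y·k − k_d) − 1] = 54.8 × (1 + 0.112 × 5.90) / [5.90 × (0.406 × 3.30 − 0.112) − 1] = 91.01 / 6.244 = 14.58 mg/L.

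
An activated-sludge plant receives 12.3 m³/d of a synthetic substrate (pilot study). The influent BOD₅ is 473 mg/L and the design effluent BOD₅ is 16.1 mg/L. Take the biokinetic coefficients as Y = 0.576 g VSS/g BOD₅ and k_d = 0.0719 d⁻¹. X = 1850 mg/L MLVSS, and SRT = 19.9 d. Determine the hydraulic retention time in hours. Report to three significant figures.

From the SRT design equation V = Y Q (S₀−S) θ_c / [X (1 + k_d θ_c)] = 0.576 × 12.3 × (473 − 16.1) × 19.9 / [1850 × (1 + 0.0719 × 19.9)] = 6.44×10^4 / 4497 = 14.32 m³.
Hydraulic retention time τ = V/Q = 14.32 / 12.3 = 1.165 d = 27.95 h.

τ ≈ 28.0 h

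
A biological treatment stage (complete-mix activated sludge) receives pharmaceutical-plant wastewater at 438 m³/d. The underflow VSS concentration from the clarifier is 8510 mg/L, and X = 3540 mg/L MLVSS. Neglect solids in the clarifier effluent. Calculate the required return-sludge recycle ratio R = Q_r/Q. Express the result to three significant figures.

Solids balance on the clarifier gives (1+R)X = R·X_r, so R = X/(X_r − X) = 3540 / (8510 − 3540) = 0.7123.

R ≈ 0.712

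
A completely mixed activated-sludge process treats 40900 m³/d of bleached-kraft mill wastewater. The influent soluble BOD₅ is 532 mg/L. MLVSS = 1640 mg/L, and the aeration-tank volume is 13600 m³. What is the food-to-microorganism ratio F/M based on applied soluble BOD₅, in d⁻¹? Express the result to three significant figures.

F/M ≈ 0.976 d⁻¹

F/M = Q·S₀ / (V·X) = 40900 × 532 / (13600 × 1640) = 0.9756 g soluble BOD₅·(g VSS·d)⁻¹.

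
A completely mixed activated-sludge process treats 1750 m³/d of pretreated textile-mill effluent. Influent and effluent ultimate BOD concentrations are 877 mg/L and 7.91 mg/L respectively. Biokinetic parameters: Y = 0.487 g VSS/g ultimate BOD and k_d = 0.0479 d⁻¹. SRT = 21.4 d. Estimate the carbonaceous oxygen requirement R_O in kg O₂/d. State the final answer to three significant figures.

Observed yield with endogenous decay: Y_obs = Y / (1 + k_d·θ_c) = 0.487 / (1 + 0.0479 × 21.4) = 0.487 / 2.025 = 0.2405 g VSS/g ultimate BOD.
ΔS = 877 − 7.91 = 869.1 mg/L, so the substrate removal rate is 1750 × 869.1/1000 = 1521 kg ultimate BOD/d.
P_X = Y_obs·Q·(S₀ − S) = 0.2405 × 1521 = 365.8 kg VSS/d.
R_O = Q·ΔS − 1.42 P_X = 1521 − 519.4 = 1002 kg O₂/d.

R_O ≈ 1000 kg O₂/d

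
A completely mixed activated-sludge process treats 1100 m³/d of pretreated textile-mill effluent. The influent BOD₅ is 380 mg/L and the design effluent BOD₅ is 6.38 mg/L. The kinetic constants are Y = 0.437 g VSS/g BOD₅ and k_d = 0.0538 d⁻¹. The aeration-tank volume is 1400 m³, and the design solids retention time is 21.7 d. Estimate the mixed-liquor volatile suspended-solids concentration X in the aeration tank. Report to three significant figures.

Solving the biomass balance for X: X = Y Q (S₀−S) θ_c / [V (1+k_d θ_c)] = 0.437 × 1100 × (380 − 6.38) × 21.7 / [1400 × (1 + 0.0538 × 21.7)] = 1284 mg/L.

X ≈ 1280 mg/L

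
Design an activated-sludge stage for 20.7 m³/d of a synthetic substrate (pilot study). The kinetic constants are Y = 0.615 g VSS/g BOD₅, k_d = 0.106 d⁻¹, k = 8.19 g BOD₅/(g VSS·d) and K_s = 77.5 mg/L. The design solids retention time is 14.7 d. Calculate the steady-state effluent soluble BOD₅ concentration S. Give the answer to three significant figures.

S ≈ 2.77 mg/L

For a completely mixed reactor with recycle the Lawrence–McCarty relation gives S = K_s·(1 + k_d·θ_c) / [θ_c·(Y·k − k_d) − 1] = 77.5 × (1 + 0.106 × 14.7) / [14.7 × (0.615 × 8.19 − 0.106) − 1] = 198.3 / 71.48 = 2.774 mg/L.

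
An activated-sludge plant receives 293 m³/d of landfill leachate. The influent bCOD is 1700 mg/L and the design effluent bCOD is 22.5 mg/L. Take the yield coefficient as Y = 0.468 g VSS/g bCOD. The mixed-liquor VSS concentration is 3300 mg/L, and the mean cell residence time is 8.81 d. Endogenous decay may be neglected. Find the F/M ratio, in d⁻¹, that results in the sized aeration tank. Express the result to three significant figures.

F/M ≈ 0.246 d⁻¹

V·X = Y·Q·ΔS·θ_c gives V = 0.468 × 293 × (1700 − 22.5) × 8.81 / 3300 = 614.1 m³.
Food-to-microorganism ratio F/M = Q S₀ / (V X) = 293 × 1700 / (614.1 × 3300) = 0.2458 d⁻¹.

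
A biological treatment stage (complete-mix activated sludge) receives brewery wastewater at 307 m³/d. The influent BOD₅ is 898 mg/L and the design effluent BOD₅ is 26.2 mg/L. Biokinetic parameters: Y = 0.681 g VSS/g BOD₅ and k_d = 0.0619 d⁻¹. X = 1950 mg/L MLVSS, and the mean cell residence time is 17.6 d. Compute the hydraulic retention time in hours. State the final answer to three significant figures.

From the SRT design equation V = Y Q (S₀−S) θ_c / [X (1 + k_d θ_c)] = 0.681 × 307 × (898 − 26.2) × 17.6 / [1950 × (1 + 0.0619 × 17.6)] = 3.21×10^6 / 4074 = 787.3 m³.
Hydraulic retention time τ = V/Q = 787.3 / 307 = 2.565 d = 61.55 h.

τ ≈ 61.5 h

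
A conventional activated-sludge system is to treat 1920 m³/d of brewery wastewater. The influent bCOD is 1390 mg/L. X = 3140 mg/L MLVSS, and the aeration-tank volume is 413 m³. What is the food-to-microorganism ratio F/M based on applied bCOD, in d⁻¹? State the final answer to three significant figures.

F/M ≈ 2.06 d⁻¹

Food-to-microorganism ratio F/M = Q S₀ / (V X) = 1920 × 1390 / (413.0 × 3140) = 2.058 d⁻¹.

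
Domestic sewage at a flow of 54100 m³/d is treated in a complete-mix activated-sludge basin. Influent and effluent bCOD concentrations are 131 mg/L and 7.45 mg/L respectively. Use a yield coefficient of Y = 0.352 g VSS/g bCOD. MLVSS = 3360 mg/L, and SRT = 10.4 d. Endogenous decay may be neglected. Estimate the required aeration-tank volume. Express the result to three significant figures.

V ≈ 7280 m³

V·X = Y·Q·ΔS·θ_c gives V = 0.352 × 54100 × (131 − 7.45) × 10.4 / 3360 = 7282 m³.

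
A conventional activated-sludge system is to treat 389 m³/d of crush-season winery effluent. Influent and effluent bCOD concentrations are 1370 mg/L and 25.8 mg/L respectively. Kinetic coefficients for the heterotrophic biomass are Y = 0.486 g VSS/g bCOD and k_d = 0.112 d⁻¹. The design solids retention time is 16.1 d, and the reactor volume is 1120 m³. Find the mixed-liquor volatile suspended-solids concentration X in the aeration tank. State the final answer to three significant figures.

X ≈ 1300 mg/L

Solving the biomass balance for X: X = Y Q (S₀−S) θ_c / [V (1+k_d θ_c)] = 0.486 × 389 × (1370 − 25.8) × 16.1 / [1120 × (1 + 0.112 × 16.1)] = 1303 mg/L.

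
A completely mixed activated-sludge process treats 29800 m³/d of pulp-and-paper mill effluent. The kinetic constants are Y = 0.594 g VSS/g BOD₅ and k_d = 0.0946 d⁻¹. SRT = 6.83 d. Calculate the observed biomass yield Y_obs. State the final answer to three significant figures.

Y_obs = Y / (1 + k_d θ_c) = 0.594 / (1 + 0.0946 × 6.83) = 0.594 / 1.646 = 0.3608.

Y_obs ≈ 0.361 g VSS/g BOD₅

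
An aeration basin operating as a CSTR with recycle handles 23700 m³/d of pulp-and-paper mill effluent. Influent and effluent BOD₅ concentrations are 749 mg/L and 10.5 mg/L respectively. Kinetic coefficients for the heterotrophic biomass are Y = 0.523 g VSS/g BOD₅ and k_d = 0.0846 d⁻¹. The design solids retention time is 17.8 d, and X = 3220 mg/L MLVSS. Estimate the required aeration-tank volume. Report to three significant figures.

V ≈ 20200 m³

Steady-state biomass mass balance: V·X·(1 + k_d·θ_c) = Y·Q·(S₀ − S)·θ_c, so V = 0.523 × 23700 × (749 − 10.5) × 17.8 / [3220 × (1 + 0.0846 × 17.8)] = 1.63×10^8 / 8069 = 20193 m³.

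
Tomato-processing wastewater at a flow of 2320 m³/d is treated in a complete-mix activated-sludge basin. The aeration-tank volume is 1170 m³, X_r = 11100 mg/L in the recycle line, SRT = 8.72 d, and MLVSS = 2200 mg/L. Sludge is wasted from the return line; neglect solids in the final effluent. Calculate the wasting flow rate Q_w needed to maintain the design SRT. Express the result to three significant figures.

Q_w ≈ 26.6 m³/d

Wasting from the return line (neglecting effluent solids): Q_w = V·X / (θ_c·X_r) = 1170 × 2200 / (8.72 × 11100) = 26.59 m³/d.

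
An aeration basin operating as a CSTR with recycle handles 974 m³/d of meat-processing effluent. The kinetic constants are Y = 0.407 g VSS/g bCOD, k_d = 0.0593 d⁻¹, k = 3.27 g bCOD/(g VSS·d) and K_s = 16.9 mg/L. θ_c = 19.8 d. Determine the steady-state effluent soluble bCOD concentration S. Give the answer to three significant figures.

S ≈ 1.52 mg/L

From the Monod/SRT balance for a CMAS, S = K_s·(1+k_d θ_c)/[θ_c·(Y k − k_d) − 1] = 16.9 × (1 + 0.0593 × 19.8) / [19.8 × (0.407 × 3.27 − 0.0593) − 1] = 36.74 / 24.18 = 1.520 mg/L.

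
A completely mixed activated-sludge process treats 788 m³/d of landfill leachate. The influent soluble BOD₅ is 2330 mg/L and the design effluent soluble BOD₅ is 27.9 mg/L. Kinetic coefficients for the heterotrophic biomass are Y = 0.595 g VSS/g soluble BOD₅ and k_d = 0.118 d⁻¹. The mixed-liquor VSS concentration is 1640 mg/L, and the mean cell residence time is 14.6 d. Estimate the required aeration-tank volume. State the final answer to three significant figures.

V ≈ 3530 m³

Steady-state biomass mass balance: V·X·(1 + k_d·θ_c) = Y·Q·(S₀ − S)·θ_c, so V = 0.595 × 788 × (2330 − 27.9) × 14.6 / [1640 × (1 + 0.118 × 14.6)] = 1.58×10^7 / 4465 = 3529 m³.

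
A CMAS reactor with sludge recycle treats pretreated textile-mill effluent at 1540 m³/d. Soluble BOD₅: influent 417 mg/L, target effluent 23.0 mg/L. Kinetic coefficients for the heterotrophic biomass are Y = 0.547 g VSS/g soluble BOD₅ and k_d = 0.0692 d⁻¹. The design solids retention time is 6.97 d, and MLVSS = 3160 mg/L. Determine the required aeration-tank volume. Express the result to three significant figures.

Steady-state biomass mass balance: V·X·(1 + k_d·θ_c) = Y·Q·(S₀ − S)·θ_c, so V = 0.547 × 1540 × (417 − 23.0) × 6.97 / [3160 × (1 + 0.0692 × 6.97)] = 2.31×10^6 / 4684 = 493.9 m³.

V ≈ 494 m³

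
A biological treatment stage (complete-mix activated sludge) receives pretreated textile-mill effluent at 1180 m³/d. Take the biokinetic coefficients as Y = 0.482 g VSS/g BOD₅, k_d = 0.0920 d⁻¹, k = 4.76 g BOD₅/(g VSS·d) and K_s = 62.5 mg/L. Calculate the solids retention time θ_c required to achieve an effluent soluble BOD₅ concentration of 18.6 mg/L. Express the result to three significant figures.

θ_c ≈ 2.30 d

From 1/θ_c = Y·k·S/(K_s + S) − k_d: Y·k·S/(K_s+S) = 0.482 × 4.76 × 18.6 / (62.5 + 18.6) = 0.5262 d⁻¹.
θ_c = 1/(μ − k_d) = 1/(0.5262 − 0.0920) = 1/0.4342 = 2.303 d.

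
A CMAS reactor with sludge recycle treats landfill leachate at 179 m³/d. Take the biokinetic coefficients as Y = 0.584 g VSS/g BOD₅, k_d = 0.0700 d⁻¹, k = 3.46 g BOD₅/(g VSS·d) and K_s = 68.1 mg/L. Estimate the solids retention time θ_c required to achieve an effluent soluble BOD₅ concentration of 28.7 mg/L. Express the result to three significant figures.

θ_c ≈ 1.89 d

Specific growth rate at S = 28.7 mg/L: μ = YkS/(K_s+S) = 0.584·3.46·28.7/(68.1+28.7) = 0.5991 d⁻¹.
Then 1/θ_c = μ − k_d = 0.5991 − 0.0700 = 0.5291 d⁻¹, giving θ_c = 1.890 d.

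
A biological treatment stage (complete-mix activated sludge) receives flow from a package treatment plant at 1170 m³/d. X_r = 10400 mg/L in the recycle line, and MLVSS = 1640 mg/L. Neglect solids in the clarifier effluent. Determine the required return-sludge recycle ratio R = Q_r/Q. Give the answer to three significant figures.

Mass balance around the secondary clarifier (neglecting effluent solids): R = X / (X_r − X) = 1640 / (10400 − 1640) = 0.1872.

R ≈ 0.187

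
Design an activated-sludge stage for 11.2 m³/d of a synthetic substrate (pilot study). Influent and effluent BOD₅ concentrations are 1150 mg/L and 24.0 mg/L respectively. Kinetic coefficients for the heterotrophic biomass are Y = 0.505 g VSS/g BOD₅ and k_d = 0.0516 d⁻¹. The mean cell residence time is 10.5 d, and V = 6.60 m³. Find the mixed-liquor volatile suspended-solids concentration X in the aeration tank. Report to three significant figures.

X ≈ 6570 mg/L

From V·X·(1 + k_d·θ_c) = Y·Q·(S₀ − S)·θ_c: X = 0.505 × 11.2 × (1150 − 24.0) × 10.5 / [6.60 × (1 + 0.0516 × 10.5)] = 6572 mg/L.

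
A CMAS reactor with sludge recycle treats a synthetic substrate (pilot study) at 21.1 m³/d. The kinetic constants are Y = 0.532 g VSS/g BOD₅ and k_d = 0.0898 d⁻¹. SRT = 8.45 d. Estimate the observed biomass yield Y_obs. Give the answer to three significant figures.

Y_obs = Y / (1 + k_d θ_c) = 0.532 / (1 + 0.0898 × 8.45) = 0.532 / 1.759 = 0.3025.

Y_obs ≈ 0.302 g VSS/g BOD₅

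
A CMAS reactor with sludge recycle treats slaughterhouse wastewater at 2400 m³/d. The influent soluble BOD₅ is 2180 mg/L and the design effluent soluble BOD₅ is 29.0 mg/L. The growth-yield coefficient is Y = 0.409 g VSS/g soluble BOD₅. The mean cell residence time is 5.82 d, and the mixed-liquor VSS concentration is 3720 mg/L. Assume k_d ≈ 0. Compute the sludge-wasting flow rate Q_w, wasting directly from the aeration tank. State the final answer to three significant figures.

Q_w ≈ 568 m³/d

Biomass mass balance (decay neglected): V·X = Y·Q·(S₀ − S)·θ_c, so V = 0.409 × 2400 × (2180 − 29.0) × 5.82 / 3720 = 3303 m³.
Wasting from the aeration tank: Q_w = V / θ_c = 3303 / 5.82 = 567.6 m³/d.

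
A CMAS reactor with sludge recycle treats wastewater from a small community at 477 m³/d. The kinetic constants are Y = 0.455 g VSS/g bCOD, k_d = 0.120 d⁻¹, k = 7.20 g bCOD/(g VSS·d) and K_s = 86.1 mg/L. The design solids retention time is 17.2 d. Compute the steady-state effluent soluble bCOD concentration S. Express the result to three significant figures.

For a completely mixed reactor with recycle the Lawrence–McCarty relation gives S = K_s·(1 + k_d·θ_c) / [θ_c·(Y·k − k_d) − 1] = 86.1 × (1 + 0.120 × 17.2) / [17.2 × (0.455 × 7.20 − 0.120) − 1] = 263.8 / 53.28 = 4.951 mg/L.

S ≈ 4.95 mg/L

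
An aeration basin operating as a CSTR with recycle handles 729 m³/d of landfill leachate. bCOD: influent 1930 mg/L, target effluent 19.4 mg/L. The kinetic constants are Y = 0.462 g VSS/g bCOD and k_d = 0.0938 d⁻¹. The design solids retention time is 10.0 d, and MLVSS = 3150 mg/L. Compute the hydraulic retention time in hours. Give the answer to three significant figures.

Rearranging the biomass balance for a CMAS with decay, V = Y·Q·ΔS·θ_c / [X·(1+k_d θ_c)] = 0.462 × 729 × (1930 − 19.4) × 10.0 / [3150 × (1 + 0.0938 × 10.0)] = 6.43×10^6 / 6105 = 1054 m³.
τ = V/Q = 1054/729 = 1.446 d, or 34.70 h.

τ ≈ 34.7 h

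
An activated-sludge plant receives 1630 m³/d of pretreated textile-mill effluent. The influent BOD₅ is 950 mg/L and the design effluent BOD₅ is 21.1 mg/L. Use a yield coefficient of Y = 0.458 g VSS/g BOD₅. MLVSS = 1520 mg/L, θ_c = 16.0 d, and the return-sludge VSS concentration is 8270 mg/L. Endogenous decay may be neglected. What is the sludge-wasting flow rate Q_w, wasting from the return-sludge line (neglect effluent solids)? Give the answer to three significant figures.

Q_w ≈ 83.9 m³/d

V·X = Y·Q·ΔS·θ_c gives V = 0.458 × 1630 × (950 − 21.1) × 16.0 / 1520 = 7300 m³.
Wasting from the return line (neglecting effluent solids): Q_w = V·X / (θ_c·X_r) = 7300 × 1520 / (16.0 × 8270) = 83.85 m³/d.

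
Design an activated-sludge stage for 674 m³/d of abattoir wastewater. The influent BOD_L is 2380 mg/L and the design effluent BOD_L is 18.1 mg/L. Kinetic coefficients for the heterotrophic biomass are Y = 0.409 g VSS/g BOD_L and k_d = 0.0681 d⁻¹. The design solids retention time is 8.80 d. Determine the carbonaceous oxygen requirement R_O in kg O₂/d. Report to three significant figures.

R_O ≈ 1010 kg O₂/d

Y_obs = Y / (1 + k_d θ_c) = 0.409 / (1 + 0.0681 × 8.80) = 0.409 / 1.599 = 0.2557.
Substrate removed = Q·(S₀ − S) = 674 m³/d × (2380 − 18.1) g/m³ = 1.59×10^6 g/d = 1592 kg/d.
Biomass synthesised: P_X = Y_obs × 1592 = 407.1 kg VSS/d.
Carbonaceous O₂ demand = substrate oxidised − cell-mass equivalent = 1592 − 1.42 × 407.1 = 1014 kg O₂/d.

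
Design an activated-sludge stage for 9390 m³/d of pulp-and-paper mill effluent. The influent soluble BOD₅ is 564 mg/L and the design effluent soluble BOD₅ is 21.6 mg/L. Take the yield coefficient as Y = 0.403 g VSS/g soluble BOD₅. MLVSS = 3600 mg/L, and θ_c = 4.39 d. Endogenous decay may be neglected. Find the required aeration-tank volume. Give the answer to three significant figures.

V ≈ 2500 m³

Biomass mass balance (decay neglected): V·X = Y·Q·(S₀ − S)·θ_c, so V = 0.403 × 9390 × (564 − 21.6) × 4.39 / 3600 = 2503 m³.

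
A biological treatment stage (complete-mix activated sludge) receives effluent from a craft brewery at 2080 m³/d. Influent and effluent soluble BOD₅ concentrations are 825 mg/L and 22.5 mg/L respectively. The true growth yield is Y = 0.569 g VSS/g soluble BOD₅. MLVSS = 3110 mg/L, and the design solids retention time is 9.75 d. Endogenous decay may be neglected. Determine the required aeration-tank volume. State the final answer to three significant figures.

V ≈ 2980 m³

Biomass mass balance (decay neglected): V·X = Y·Q·(S₀ − S)·θ_c, so V = 0.569 × 2080 × (825 − 22.5) × 9.75 / 3110 = 2978 m³.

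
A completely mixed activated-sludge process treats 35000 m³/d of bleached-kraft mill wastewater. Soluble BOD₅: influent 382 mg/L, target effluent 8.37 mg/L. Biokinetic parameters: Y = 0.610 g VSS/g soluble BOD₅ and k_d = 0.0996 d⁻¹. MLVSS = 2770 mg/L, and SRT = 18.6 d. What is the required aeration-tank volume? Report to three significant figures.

V ≈ 18800 m³

From the SRT design equation V = Y Q (S₀−S) θ_c / [X (1 + k_d θ_c)] = 0.610 × 35000 × (382 − 8.37) × 18.6 / [2770 × (1 + 0.0996 × 18.6)] = 1.48×10^8 / 7902 = 18778 m³.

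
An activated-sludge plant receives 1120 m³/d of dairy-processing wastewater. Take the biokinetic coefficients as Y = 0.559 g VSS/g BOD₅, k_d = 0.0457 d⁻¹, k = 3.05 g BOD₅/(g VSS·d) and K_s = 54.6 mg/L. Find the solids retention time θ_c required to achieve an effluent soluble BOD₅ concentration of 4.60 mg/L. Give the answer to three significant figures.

From 1/θ_c = Y·k·S/(K_s + S) − k_d: Y·k·S/(K_s+S) = 0.559 × 3.05 × 4.60 / (54.6 + 4.60) = 0.1325 d⁻¹.
θ_c = 1/(μ − k_d) = 1/(0.1325 − 0.0457) = 1/0.08678 = 11.52 d.

θ_c ≈ 11.5 d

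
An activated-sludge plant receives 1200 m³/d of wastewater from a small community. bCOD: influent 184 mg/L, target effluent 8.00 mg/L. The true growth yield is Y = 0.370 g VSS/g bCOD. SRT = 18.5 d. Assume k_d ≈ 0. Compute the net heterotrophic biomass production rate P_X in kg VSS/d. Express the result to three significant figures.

P_X ≈ 78.1 kg VSS/d

No decay correction is needed, so Y_obs = Y = 0.370.
Q·(S₀ − S) = 1200 × (184 − 8.00) × 10⁻³ = 211.2 kg/d removed.
Biomass produced: P_X = Y_obs·Q·ΔS = 0.3700 × 211.2 ≈ 78.14 kg VSS/d.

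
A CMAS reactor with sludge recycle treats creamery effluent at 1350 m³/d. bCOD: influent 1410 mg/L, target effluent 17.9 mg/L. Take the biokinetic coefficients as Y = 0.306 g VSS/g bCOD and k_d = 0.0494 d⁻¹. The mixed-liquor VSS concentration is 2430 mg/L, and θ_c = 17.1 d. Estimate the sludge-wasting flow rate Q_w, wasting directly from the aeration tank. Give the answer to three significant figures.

Q_w ≈ 128 m³/d

From the SRT design equation V = Y Q (S₀−S) θ_c / [X (1 + k_d θ_c)] = 0.306 × 1350 × (1410 − 17.9) × 17.1 / [2430 × (1 + 0.0494 × 17.1)] = 9.83×10^6 / 4483 = 2194 m³.
With mixed-liquor wasting, θ_c = V/Q_w, so Q_w = V/θ_c = 2194/17.1 = 128.3 m³/d.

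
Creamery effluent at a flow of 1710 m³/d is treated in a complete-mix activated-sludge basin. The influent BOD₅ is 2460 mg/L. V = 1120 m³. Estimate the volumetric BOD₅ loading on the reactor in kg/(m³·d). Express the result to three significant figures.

Applied BOD₅ load per unit volume = Q·S₀/V = (1710 × 2460/1000)/1120 = 3.756 kg BOD₅·m⁻³·d⁻¹.

L_v ≈ 3.76 kg BOD₅/(m³·d)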